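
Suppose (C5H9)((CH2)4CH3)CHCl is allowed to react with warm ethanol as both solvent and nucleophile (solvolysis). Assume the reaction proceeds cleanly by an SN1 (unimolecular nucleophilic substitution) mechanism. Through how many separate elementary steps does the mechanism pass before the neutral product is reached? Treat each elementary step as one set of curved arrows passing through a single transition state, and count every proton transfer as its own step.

4

Step 1: Ionisation: the C–Cl σ-bond cleaves heterolytically; both bonding electrons depart with Cl⁻, leaving a secondary carbocation at the α-carbon.
Step 2: Carbocation rearrangement: a 1,2-hydride shift from the adjacent cyclopentyl carbon converts the initially-formed secondary cation into the more stable tertiary cation.
Step 3: Nucleophilic capture: the oxygen of CH3CH2OH bonds to the cationic carbon, producing an oxonium-ion intermediate.
Step 4: Deprotonation of the oxonium oxygen by solvent ethanol yields the neutral ether.
Total: 4 elementary steps.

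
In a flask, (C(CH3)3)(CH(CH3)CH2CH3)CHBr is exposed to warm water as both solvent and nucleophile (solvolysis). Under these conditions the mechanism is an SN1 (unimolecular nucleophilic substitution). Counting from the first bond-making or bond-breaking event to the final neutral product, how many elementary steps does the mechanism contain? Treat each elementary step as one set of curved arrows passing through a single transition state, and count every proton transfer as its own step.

Step 1: The C–Br bond breaks with both electrons going to the bromide; Br⁻ leaves and a secondary carbocation remains.
Step 2: Carbocation rearrangement: a 1,2-hydride shift from the adjacent sec-butyl carbon converts the initially-formed secondary cation into the more stable tertiary cation.
Step 3: H2O donates an oxygen lone pair into the empty p orbital of the cation, giving a protonated alcohol (an oxonium ion).
Step 4: Proton transfer from the O–H of the oxonium ion to a solvent molecule delivers the neutral alcohol.
Total: 4 elementary steps.

4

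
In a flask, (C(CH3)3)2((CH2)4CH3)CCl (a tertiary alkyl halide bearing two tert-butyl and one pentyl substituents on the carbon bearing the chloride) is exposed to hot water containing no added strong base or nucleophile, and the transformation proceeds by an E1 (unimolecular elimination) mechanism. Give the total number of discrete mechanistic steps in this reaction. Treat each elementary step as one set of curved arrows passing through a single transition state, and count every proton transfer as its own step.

2

Step 1: Unassisted departure of Cl⁻ (taking the C–Cl bonding pair) generates a tertiary carbocation.
(No 1,2-shift: no single shift to an adjacent carbon would give a more stable cation.)
Step 2: Loss of a β-proton to a water molecule of the solvent: the C–H bonding pair collapses toward the cationic carbon to form the C=C π bond, yielding the alkene.
Total: 2 elementary steps.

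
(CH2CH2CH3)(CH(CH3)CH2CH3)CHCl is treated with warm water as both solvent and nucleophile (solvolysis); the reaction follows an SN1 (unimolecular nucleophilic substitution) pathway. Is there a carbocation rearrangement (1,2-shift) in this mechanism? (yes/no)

The first-formed carbocation is secondary.
The adjacent sec-butyl carbon already bears 2 other carbon substituents and has a hydrogen to migrate; after a 1,2-hydride shift from that carbon the positive charge sits on a tertiary centre.
Tertiary is more stable than secondary, so the shift occurs.

yes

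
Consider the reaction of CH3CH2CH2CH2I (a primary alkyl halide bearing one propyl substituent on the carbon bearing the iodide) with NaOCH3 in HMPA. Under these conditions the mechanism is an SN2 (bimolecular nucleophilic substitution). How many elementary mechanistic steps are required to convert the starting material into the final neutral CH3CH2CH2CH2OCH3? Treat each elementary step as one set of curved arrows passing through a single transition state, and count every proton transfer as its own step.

Step 1: Backside attack by CH3O⁻ on the carbon bearing the iodide: the new C–O bond forms as the C–I bond breaks, with Walden inversion at carbon.
Total: 1 elementary step.

1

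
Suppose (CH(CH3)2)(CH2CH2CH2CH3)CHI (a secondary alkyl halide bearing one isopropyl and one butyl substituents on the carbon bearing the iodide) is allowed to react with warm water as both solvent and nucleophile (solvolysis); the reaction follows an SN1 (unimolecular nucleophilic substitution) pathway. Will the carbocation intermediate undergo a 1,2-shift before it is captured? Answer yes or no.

The first-formed carbocation is secondary.
The adjacent isopropyl carbon already bears 2 other carbon substituents and has a hydrogen to migrate; after a 1,2-hydride shift from that carbon the positive charge sits on a tertiary centre.
Tertiary is more stable than secondary, so the shift occurs.

yes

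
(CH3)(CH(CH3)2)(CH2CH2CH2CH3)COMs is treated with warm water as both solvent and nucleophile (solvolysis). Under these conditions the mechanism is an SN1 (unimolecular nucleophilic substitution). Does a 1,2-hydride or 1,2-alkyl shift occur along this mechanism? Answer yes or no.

The first-formed carbocation is tertiary.
No single 1,2-shift to an adjacent carbon would produce a more-substituted cation than the one already present, so no rearrangement occurs.

no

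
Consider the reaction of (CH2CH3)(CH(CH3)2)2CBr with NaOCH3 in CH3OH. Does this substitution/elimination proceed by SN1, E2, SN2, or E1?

E2

Conditions: a strong base with a tertiary substrate bearing a β-hydrogen.
These conditions are the textbook signature of the E2 pathway.
A strong (often hindered) base removes a β-H in concert with loss of the leaving group — bimolecular elimination.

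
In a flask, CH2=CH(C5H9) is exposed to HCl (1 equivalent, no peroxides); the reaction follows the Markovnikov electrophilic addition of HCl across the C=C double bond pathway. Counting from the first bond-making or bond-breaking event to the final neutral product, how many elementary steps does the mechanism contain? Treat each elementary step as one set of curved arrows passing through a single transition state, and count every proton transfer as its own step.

3

Step 1: The π electrons of the C=C bond attack a proton of HCl; Markovnikov addition places the new C–H on the less-substituted alkene carbon, so the positive charge ends up on the more-substituted carbon — a secondary carbocation. The H–Cl bond breaks heterolytically, releasing Cl⁻.
Step 2: A hydride (H with its bonding pair) migrates from the adjacent cyclopentyl carbon to the cationic centre — a 1,2-hydride shift — upgrading the secondary cation to a tertiary one.
Step 3: Cl⁻ captures the cation: a lone pair on Cl⁻ fills the empty p orbital, producing the alkyl halide product.
Total: 3 elementary steps.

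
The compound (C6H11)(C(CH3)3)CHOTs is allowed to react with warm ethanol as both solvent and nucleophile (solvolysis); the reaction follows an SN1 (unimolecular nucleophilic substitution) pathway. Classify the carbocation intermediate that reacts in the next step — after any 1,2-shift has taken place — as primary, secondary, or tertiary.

tertiary

Step 1: Ionisation: the C–O σ-bond cleaves heterolytically; both bonding electrons depart with TsO⁻, leaving a secondary carbocation at the α-carbon.
Step 2: A 1,2-hydride shift from the adjacent cyclohexyl carbon moves the positive charge from the secondary centre to an adjacent carbon, generating a more stable tertiary carbocation.
The cation rearranges from secondary to tertiary via a 1,2-hydride shift from the adjacent cyclohexyl carbon; the tertiary cation is what reacts next.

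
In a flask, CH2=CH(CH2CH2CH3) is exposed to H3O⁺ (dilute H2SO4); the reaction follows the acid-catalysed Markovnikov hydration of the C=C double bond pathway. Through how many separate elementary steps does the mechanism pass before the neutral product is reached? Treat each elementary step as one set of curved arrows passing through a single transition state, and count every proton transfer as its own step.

3

Step 1: Electrophilic addition begins with the π(C=C) electrons forming a bond to the proton of H3O⁺. Following Markovnikov's rule, the resulting cation is secondary. H2O is released.
(No 1,2-shift: no single shift to an adjacent carbon would give a more stable cation.)
Step 2: A lone pair on the oxygen of H2O attacks the carbocation, forming a C–O bond and an oxonium ion (a protonated alcohol).
Step 3: H2O removes a proton from the oxonium oxygen, regenerating H3O⁺ and giving the neutral alcohol.
Total: 3 elementary steps.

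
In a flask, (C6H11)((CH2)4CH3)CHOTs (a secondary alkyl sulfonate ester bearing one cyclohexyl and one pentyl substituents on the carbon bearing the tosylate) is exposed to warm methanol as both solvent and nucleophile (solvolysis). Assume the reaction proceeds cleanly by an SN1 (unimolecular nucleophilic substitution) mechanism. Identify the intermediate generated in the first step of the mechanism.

secondary carbocation

Step 1: Ionisation: the C–O σ-bond cleaves heterolytically; both bonding electrons depart with TsO⁻, leaving a secondary carbocation at the α-carbon.
After step 1 the species present is a secondary carbocation.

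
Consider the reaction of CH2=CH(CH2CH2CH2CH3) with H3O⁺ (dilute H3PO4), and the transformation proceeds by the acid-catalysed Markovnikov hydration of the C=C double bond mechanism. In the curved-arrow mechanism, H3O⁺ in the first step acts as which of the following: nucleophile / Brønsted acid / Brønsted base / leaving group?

Step 1: The π electrons of the C=C bond attack a proton of H3O⁺; Markovnikov addition places the new C–H on the less-substituted alkene carbon, so the positive charge ends up on the more-substituted carbon — a secondary carbocation. H2O is released.
H3O⁺ in the first step donates a proton in a proton-transfer step — a Brønsted acid.

Brønsted acid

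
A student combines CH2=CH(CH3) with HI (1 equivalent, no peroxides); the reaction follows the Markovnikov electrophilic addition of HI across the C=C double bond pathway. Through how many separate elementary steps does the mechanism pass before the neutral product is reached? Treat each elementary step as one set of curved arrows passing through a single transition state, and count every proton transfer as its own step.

2

Step 1: Protonation of the alkene by HI: the π bond acts as the nucleophile and picks up H⁺, giving the more stable (Markovnikov) secondary carbocation. The H–I bond breaks heterolytically, releasing I⁻.
(No 1,2-shift: no single shift to an adjacent carbon would give a more stable cation.)
Step 2: The I⁻ anion donates a lone pair to the carbocation, forming the new C–I σ-bond and giving the neutral alkyl halide.
Total: 2 elementary steps.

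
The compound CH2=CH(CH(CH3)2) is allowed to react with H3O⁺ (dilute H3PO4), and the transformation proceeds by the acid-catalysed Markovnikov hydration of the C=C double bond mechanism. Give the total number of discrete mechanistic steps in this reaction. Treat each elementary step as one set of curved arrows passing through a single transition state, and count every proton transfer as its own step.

4

Step 1: Protonation of the alkene by H3O⁺: the π bond acts as the nucleophile and picks up H⁺, giving the more stable (Markovnikov) secondary carbocation. H2O is released.
Step 2: Carbocation rearrangement: a 1,2-hydride shift from the adjacent isopropyl carbon converts the initially-formed secondary cation into the more stable tertiary cation.
Step 3: Water acts as the nucleophile: an oxygen lone pair bonds to the cationic carbon, giving an oxonium-ion intermediate.
Step 4: H2O removes a proton from the oxonium oxygen, regenerating H3O⁺ and giving the neutral alcohol.
Total: 4 elementary steps.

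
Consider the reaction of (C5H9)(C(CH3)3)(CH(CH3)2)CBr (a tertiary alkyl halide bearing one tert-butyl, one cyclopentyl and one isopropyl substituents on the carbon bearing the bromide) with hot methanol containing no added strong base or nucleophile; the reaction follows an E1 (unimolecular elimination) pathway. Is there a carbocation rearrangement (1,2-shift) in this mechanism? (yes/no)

no

The first-formed carbocation is tertiary.
No single 1,2-shift to an adjacent carbon would produce a more-substituted cation than the one already present, so no rearrangement occurs.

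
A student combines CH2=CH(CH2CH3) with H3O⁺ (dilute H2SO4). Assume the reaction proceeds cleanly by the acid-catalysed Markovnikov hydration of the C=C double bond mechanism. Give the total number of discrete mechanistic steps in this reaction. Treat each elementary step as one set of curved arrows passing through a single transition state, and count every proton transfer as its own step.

3

Step 1: Electrophilic addition begins with the π(C=C) electrons forming a bond to the proton of H3O⁺. Following Markovnikov's rule, the resulting cation is secondary. H2O is released.
(No 1,2-shift: no single shift to an adjacent carbon would give a more stable cation.)
Step 2: A lone pair on the oxygen of H2O attacks the carbocation, forming a C–O bond and an oxonium ion (a protonated alcohol).
Step 3: H2O removes a proton from the oxonium oxygen, regenerating H3O⁺ and giving the neutral alcohol.
Total: 3 elementary steps.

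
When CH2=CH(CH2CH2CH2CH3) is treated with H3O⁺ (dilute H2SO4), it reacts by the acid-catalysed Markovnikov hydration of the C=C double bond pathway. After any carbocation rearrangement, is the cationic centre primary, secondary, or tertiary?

Step 1: The π electrons of the C=C bond attack a proton of H3O⁺; Markovnikov addition places the new C–H on the less-substituted alkene carbon, so the positive charge ends up on the more-substituted carbon — a secondary carbocation. H2O is released.
No single 1,2-shift to an adjacent carbon would give a more-substituted cation, so no rearrangement occurs.

secondary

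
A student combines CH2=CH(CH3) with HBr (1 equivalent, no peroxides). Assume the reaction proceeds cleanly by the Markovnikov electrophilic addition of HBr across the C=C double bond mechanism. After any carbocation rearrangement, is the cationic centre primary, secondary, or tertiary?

secondary

Step 1: The π electrons of the C=C bond attack a proton of HBr; Markovnikov addition places the new C–H on the less-substituted alkene carbon, so the positive charge ends up on the more-substituted carbon — a secondary carbocation. The H–Br bond breaks heterolytically, releasing Br⁻.
No single 1,2-shift to an adjacent carbon would give a more-substituted cation, so no rearrangement occurs.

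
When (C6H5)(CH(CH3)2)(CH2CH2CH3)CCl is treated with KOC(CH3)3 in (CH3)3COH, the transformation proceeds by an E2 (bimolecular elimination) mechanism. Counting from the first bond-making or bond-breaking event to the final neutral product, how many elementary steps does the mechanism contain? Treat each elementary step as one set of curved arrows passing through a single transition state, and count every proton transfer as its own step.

1

Step 1: Concerted anti-periplanar elimination: (CH3)3CO⁻ abstracts a β-H while Cl⁻ leaves, and the C–H electrons become the new C=C π bond — all in a single transition state.
Total: 1 elementary step.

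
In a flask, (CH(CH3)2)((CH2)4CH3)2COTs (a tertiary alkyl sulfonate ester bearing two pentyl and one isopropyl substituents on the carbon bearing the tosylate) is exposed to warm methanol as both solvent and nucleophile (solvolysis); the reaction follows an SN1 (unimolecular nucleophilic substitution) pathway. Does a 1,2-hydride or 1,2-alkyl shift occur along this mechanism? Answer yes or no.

no

The first-formed carbocation is tertiary.
No single 1,2-shift to an adjacent carbon would produce a more-substituted cation than the one already present, so no rearrangement occurs.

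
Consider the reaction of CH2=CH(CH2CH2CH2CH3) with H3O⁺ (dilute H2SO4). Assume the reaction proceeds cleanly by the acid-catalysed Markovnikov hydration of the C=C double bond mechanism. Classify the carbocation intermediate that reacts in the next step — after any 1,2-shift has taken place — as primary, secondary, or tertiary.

Step 1: Electrophilic addition begins with the π(C=C) electrons forming a bond to the proton of H3O⁺. Following Markovnikov's rule, the resulting cation is secondary. H2O is released.
No single 1,2-shift to an adjacent carbon would give a more-substituted cation, so no rearrangement occurs.

secondary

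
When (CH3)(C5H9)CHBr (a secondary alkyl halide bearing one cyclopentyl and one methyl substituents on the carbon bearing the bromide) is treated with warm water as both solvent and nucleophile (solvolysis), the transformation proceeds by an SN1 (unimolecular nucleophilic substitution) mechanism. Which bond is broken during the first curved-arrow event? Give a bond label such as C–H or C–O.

Step 1: Rate-determining heterolysis of the C–Br bond gives Br⁻ and a secondary carbocation.
The bond broken in this step is the C–Br bond.

C–Br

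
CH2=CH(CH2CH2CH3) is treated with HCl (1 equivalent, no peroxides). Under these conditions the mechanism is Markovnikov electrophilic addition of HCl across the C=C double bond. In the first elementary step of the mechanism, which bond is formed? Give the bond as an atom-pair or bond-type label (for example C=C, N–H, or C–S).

Step 1: Electrophilic addition begins with the π(C=C) electrons forming a bond to the proton of HCl. Following Markovnikov's rule, the resulting cation is secondary. The H–Cl bond breaks heterolytically, releasing Cl⁻.
The bond formed in this step is the C–H bond.

C–H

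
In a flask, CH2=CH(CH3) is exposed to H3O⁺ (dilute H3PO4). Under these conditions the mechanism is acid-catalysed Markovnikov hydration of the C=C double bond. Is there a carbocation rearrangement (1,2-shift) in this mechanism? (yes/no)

no

The first-formed carbocation is secondary.
No single 1,2-shift to an adjacent carbon would produce a more-substituted cation than the one already present, so no rearrangement occurs.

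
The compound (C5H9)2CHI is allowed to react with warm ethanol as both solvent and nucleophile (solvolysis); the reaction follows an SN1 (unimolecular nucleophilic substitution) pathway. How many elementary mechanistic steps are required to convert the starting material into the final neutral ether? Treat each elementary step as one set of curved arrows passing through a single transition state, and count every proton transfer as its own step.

Step 1: Rate-determining heterolysis of the C–I bond gives I⁻ and a secondary carbocation.
Step 2: Carbocation rearrangement: a 1,2-hydride shift from the adjacent cyclopentyl carbon converts the initially-formed secondary cation into the more stable tertiary cation.
Step 3: CH3CH2OH donates an oxygen lone pair into the empty p orbital of the cation, giving a protonated ether (an oxonium ion).
Step 4: Proton transfer from the O–H of the oxonium ion to a solvent molecule delivers the neutral ether.
Total: 4 elementary steps.

4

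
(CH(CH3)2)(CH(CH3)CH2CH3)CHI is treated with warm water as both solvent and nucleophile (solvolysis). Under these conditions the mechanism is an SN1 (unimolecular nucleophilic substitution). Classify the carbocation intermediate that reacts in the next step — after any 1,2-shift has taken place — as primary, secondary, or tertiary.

tertiary

Step 1: Unassisted departure of I⁻ (taking the C–I bonding pair) generates a secondary carbocation.
Step 2: A hydride (H with its bonding pair) migrates from the adjacent sec-butyl carbon to the cationic centre — a 1,2-hydride shift — upgrading the secondary cation to a tertiary one.
The cation rearranges from secondary to tertiary via a 1,2-hydride shift from the adjacent sec-butyl carbon; the tertiary cation is what reacts next.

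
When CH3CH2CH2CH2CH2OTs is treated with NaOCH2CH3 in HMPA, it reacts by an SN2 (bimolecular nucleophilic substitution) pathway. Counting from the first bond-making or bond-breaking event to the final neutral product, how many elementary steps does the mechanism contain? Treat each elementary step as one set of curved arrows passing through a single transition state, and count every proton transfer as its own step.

1

Step 1: The ethoxide nucleophile donates a lone pair from O to the α-carbon in a backside attack; simultaneously the C–O σ-bond breaks and both of its electrons leave with TsO⁻. One concerted step with inversion of configuration.
Total: 1 elementary step.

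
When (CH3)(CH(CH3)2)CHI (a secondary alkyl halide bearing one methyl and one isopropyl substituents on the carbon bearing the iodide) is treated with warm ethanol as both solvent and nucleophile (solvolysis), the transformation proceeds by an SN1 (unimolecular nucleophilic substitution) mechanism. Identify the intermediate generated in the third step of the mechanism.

Step 1: Rate-determining heterolysis of the C–I bond gives I⁻ and a secondary carbocation.
Step 2: Carbocation rearrangement: a 1,2-hydride shift from the adjacent isopropyl carbon converts the initially-formed secondary cation into the more stable tertiary cation.
Step 3: A lone pair on the oxygen of CH3CH2OH attacks the carbocation, forming a new C–O σ-bond and an oxonium ion.
After step 3 the species present is an oxonium ion.

oxonium ion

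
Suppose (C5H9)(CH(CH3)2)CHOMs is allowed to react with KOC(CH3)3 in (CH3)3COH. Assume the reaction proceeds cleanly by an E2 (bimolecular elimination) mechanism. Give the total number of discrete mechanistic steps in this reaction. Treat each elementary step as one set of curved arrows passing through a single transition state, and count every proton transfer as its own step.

Step 1: The strong base (CH3)3CO⁻ removes a β-hydrogen; in the same concerted event the electrons of the breaking C–H bond form the new π(C=C) bond and the C–O σ-bond breaks, expelling MsO⁻. Anti-periplanar geometry; one transition state.
Total: 1 elementary step.

1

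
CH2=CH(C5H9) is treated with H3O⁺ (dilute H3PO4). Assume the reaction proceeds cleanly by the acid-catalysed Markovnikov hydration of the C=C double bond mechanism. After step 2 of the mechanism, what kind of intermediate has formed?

Step 1: Protonation of the alkene by H3O⁺: the π bond acts as the nucleophile and picks up H⁺, giving the more stable (Markovnikov) secondary carbocation. H2O is released.
Step 2: Carbocation rearrangement: a 1,2-hydride shift from the adjacent cyclopentyl carbon converts the initially-formed secondary cation into the more stable tertiary cation.
After step 2 the species present is a tertiary carbocation.

tertiary carbocation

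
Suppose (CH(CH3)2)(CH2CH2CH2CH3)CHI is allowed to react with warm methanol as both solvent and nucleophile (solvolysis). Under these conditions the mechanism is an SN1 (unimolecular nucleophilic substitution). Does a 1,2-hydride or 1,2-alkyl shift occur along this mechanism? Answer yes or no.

yes

The first-formed carbocation is secondary.
The adjacent isopropyl carbon already bears 2 other carbon substituents and has a hydrogen to migrate; after a 1,2-hydride shift from that carbon the positive charge sits on a tertiary centre.
Tertiary is more stable than secondary, so the shift occurs.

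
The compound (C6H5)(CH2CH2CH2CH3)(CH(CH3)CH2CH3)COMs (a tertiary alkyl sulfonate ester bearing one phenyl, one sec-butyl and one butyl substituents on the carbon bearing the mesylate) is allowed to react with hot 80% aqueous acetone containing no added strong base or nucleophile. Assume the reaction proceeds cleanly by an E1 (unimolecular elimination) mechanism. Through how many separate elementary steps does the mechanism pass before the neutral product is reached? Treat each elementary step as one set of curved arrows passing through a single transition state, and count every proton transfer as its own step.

Step 1: Ionisation: the C–O σ-bond cleaves heterolytically; both bonding electrons depart with MsO⁻, leaving a tertiary carbocation at the α-carbon.
(No 1,2-shift: no single shift to an adjacent carbon would give a more stable cation.)
Step 2: A weak base (a water molecule from the solvent) removes a proton from a carbon adjacent to the cationic centre; the electrons of that C–H bond become the new π(C=C) bond, giving the alkene.
Total: 2 elementary steps.

2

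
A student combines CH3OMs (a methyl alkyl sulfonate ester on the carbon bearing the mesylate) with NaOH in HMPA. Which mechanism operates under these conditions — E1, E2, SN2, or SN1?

Conditions: a methyl substrate with a strong nucleophile in the polar aprotic solvent HMPA.
These conditions are the textbook signature of the SN2 pathway.
An unhindered substrate with a strong nucleophile in a polar aprotic solvent favours one-step backside displacement.

SN2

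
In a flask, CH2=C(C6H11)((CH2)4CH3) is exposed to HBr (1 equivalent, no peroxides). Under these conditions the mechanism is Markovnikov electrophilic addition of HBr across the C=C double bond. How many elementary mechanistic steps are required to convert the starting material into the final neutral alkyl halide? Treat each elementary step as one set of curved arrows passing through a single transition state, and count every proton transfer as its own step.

Step 1: Electrophilic addition begins with the π(C=C) electrons forming a bond to the proton of HBr. Following Markovnikov's rule, the resulting cation is tertiary. The H–Br bond breaks heterolytically, releasing Br⁻.
(No 1,2-shift: no single shift to an adjacent carbon would give a more stable cation.)
Step 2: Nucleophilic attack by Br⁻ on the carbocation completes the addition, giving R–Br.
Total: 2 elementary steps.

2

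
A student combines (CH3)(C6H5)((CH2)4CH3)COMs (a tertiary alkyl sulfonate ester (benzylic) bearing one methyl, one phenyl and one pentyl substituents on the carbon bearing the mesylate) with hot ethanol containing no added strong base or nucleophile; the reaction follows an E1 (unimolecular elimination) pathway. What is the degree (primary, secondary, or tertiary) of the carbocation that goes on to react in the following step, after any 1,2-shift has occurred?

Step 1: Ionisation: the C–O σ-bond cleaves heterolytically; both bonding electrons depart with MsO⁻, leaving a tertiary carbocation at the α-carbon.
No single 1,2-shift to an adjacent carbon would give a more-substituted cation, so no rearrangement occurs.

tertiary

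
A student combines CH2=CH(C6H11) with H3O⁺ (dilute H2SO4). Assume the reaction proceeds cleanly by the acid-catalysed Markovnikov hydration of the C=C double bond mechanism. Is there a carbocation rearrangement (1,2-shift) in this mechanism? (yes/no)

yes

The first-formed carbocation is secondary.
The adjacent cyclohexyl carbon already bears 2 other carbon substituents and has a hydrogen to migrate; after a 1,2-hydride shift from that carbon the positive charge sits on a tertiary centre.
Tertiary is more stable than secondary, so the shift occurs.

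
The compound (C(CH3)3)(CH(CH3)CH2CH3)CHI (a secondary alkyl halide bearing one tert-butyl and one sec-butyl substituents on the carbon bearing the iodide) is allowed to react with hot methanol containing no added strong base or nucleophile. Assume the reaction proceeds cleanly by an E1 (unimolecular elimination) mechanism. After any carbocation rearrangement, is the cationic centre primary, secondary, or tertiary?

tertiary

Step 1: Ionisation: the C–I σ-bond cleaves heterolytically; both bonding electrons depart with I⁻, leaving a secondary carbocation at the α-carbon.
Step 2: Carbocation rearrangement: a 1,2-hydride shift from the adjacent sec-butyl carbon converts the initially-formed secondary cation into the more stable tertiary cation.
The cation rearranges from secondary to tertiary via a 1,2-hydride shift from the adjacent sec-butyl carbon; the tertiary cation is what reacts next.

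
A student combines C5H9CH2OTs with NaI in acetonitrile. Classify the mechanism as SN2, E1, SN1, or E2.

SN2

Conditions: a primary substrate with a strong nucleophile in the polar aprotic solvent acetonitrile.
These conditions are the textbook signature of the SN2 pathway.
An unhindered substrate with a strong nucleophile in a polar aprotic solvent favours one-step backside displacement.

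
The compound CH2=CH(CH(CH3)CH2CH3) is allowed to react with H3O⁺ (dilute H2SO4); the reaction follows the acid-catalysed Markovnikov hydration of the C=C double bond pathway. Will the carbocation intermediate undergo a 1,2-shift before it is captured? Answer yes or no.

yes

The first-formed carbocation is secondary.
The adjacent sec-butyl carbon already bears 2 other carbon substituents and has a hydrogen to migrate; after a 1,2-hydride shift from that carbon the positive charge sits on a tertiary centre.
Tertiary is more stable than secondary, so the shift occurs.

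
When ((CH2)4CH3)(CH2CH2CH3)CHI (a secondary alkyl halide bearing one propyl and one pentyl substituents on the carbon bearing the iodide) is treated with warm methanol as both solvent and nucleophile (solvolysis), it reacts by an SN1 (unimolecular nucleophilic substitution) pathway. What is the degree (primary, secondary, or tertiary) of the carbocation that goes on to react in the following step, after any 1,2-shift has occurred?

secondary

Step 1: Ionisation: the C–I σ-bond cleaves heterolytically; both bonding electrons depart with I⁻, leaving a secondary carbocation at the α-carbon.
No single 1,2-shift to an adjacent carbon would give a more-substituted cation, so no rearrangement occurs.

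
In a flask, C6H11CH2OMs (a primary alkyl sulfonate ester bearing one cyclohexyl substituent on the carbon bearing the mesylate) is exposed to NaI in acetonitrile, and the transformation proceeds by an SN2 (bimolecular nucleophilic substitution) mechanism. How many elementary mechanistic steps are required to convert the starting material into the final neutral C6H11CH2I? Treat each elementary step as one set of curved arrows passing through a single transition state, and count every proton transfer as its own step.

1

Step 1: I⁻ attacks the back face of the α-carbon while MsO⁻ departs with the C–O bonding pair — a single concerted displacement through a pentacoordinate transition state.
Total: 1 elementary step.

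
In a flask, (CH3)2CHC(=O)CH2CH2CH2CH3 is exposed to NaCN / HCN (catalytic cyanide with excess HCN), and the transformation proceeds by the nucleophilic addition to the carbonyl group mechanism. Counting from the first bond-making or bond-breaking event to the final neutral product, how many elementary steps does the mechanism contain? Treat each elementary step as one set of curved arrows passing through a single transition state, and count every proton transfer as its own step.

2

Step 1: A lone pair / filled orbital on CN⁻ attacks the electrophilic carbonyl carbon; the π(C=O) electrons shift onto oxygen, producing a tetrahedral alkoxide intermediate.
Step 2: The alkoxide is protonated in situ by undissociated HCN, yielding a cyanohydrin; the CN⁻ so formed carries on the cycle.
Total: 2 elementary steps.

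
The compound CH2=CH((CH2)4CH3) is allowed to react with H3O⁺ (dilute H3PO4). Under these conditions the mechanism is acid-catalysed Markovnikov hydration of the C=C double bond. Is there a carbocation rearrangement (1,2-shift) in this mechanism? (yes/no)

The first-formed carbocation is secondary.
No single 1,2-shift to an adjacent carbon would produce a more-substituted cation than the one already present, so no rearrangement occurs.

no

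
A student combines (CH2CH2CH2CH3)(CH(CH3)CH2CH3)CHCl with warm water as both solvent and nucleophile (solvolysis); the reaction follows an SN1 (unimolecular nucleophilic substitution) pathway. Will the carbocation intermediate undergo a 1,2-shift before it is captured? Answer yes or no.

The first-formed carbocation is secondary.
The adjacent sec-butyl carbon already bears 2 other carbon substituents and has a hydrogen to migrate; after a 1,2-hydride shift from that carbon the positive charge sits on a tertiary centre.
Tertiary is more stable than secondary, so the shift occurs.

yes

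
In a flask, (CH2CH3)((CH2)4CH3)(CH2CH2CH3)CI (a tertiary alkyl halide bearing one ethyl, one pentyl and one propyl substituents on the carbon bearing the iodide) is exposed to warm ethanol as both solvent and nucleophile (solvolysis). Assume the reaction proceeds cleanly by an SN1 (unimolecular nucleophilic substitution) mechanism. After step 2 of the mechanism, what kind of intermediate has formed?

Step 1: Ionisation: the C–I σ-bond cleaves heterolytically; both bonding electrons depart with I⁻, leaving a tertiary carbocation at the α-carbon.
Step 2: Nucleophilic capture: the oxygen of CH3CH2OH bonds to the cationic carbon, producing an oxonium-ion intermediate.
After step 2 the species present is an oxonium ion.

oxonium ion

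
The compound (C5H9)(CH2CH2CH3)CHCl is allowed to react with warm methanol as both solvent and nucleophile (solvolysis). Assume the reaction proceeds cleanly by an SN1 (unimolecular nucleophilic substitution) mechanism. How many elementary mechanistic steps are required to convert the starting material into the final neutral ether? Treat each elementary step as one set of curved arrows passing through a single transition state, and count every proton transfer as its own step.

Step 1: The C–Cl bond breaks with both electrons going to the chloride; Cl⁻ leaves and a secondary carbocation remains.
Step 2: A hydride (H with its bonding pair) migrates from the adjacent cyclopentyl carbon to the cationic centre — a 1,2-hydride shift — upgrading the secondary cation to a tertiary one.
Step 3: Nucleophilic capture: the oxygen of CH3OH bonds to the cationic carbon, producing an oxonium-ion intermediate.
Step 4: Deprotonation of the oxonium oxygen by solvent methanol yields the neutral ether.
Total: 4 elementary steps.

4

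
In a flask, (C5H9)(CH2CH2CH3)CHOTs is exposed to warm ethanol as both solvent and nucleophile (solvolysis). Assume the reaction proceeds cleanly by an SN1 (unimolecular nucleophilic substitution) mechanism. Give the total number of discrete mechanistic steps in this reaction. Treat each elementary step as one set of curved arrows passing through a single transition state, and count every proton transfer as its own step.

4

Step 1: Rate-determining heterolysis of the C–O bond gives TsO⁻ and a secondary carbocation.
Step 2: Carbocation rearrangement: a 1,2-hydride shift from the adjacent cyclopentyl carbon converts the initially-formed secondary cation into the more stable tertiary cation.
Step 3: Nucleophilic capture: the oxygen of CH3CH2OH bonds to the cationic carbon, producing an oxonium-ion intermediate.
Step 4: A second solvent molecule removes the proton on oxygen, giving the neutral ether product.
Total: 4 elementary steps.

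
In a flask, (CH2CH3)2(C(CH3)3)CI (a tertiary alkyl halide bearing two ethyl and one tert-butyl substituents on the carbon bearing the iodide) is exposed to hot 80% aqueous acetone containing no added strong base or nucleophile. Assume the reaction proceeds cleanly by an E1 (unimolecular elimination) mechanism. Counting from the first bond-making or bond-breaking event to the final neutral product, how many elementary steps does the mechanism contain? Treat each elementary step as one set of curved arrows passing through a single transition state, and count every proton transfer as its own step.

2

Step 1: Unassisted departure of I⁻ (taking the C–I bonding pair) generates a tertiary carbocation.
(No 1,2-shift: no single shift to an adjacent carbon would give a more stable cation.)
Step 2: A water molecule (solvent) deprotonates a β-carbon; as the C–H bond breaks, those electrons form the new alkene π bond.
Total: 2 elementary steps.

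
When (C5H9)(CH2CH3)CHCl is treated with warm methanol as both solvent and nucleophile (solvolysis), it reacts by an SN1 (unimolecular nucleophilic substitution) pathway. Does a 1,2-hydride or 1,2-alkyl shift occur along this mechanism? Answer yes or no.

yes

The first-formed carbocation is secondary.
The adjacent cyclopentyl carbon already bears 2 other carbon substituents and has a hydrogen to migrate; after a 1,2-hydride shift from that carbon the positive charge sits on a tertiary centre.
Tertiary is more stable than secondary, so the shift occurs.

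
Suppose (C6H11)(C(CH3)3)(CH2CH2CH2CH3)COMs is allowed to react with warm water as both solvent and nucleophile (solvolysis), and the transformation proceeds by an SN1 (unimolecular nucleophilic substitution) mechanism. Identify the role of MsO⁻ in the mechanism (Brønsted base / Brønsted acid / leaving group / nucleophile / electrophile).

leaving group

Step 1: Ionisation: the C–O σ-bond cleaves heterolytically; both bonding electrons depart with MsO⁻, leaving a tertiary carbocation at the α-carbon.
MsO⁻ departs with both electrons of the breaking σ-bond — that is the definition of a leaving group.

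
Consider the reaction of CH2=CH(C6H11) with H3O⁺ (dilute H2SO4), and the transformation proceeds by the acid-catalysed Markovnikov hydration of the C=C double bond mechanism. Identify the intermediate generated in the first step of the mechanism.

Step 1: The π electrons of the C=C bond attack a proton of H3O⁺; Markovnikov addition places the new C–H on the less-substituted alkene carbon, so the positive charge ends up on the more-substituted carbon — a secondary carbocation. H2O is released.
After step 1 the species present is a secondary carbocation.

secondary carbocation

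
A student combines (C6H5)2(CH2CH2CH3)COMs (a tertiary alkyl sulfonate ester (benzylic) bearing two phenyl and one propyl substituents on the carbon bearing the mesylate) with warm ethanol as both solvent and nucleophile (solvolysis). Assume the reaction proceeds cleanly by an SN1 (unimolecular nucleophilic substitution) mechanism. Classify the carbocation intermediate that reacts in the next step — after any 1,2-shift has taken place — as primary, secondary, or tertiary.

Step 1: Ionisation: the C–O σ-bond cleaves heterolytically; both bonding electrons depart with MsO⁻, leaving a tertiary carbocation at the α-carbon.
No single 1,2-shift to an adjacent carbon would give a more-substituted cation, so no rearrangement occurs.

tertiary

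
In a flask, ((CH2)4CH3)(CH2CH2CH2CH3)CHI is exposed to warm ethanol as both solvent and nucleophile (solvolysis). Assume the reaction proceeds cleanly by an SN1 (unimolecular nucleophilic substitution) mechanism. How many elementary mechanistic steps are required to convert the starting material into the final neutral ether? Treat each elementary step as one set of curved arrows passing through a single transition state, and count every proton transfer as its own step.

Step 1: The C–I bond breaks with both electrons going to the iodide; I⁻ leaves and a secondary carbocation remains.
(No 1,2-shift: no single shift to an adjacent carbon would give a more stable cation.)
Step 2: Nucleophilic capture: the oxygen of CH3CH2OH bonds to the cationic carbon, producing an oxonium-ion intermediate.
Step 3: Deprotonation of the oxonium oxygen by solvent ethanol yields the neutral ether.
Total: 3 elementary steps.

3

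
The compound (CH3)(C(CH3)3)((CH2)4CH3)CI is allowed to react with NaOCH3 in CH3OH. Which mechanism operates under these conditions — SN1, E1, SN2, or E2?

E2

Conditions: a strong base with a tertiary substrate bearing a β-hydrogen.
These conditions are the textbook signature of the E2 pathway.
A strong (often hindered) base removes a β-H in concert with loss of the leaving group — bimolecular elimination.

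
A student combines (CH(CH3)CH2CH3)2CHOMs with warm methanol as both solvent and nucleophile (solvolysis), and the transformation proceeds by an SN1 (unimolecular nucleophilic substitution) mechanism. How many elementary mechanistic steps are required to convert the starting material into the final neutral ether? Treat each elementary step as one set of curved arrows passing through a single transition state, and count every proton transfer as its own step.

4

Step 1: Rate-determining heterolysis of the C–O bond gives MsO⁻ and a secondary carbocation.
Step 2: A 1,2-hydride shift from the adjacent sec-butyl carbon moves the positive charge from the secondary centre to an adjacent carbon, generating a more stable tertiary carbocation.
Step 3: CH3OH donates an oxygen lone pair into the empty p orbital of the cation, giving a protonated ether (an oxonium ion).
Step 4: A second solvent molecule removes the proton on oxygen, giving the neutral ether product.
Total: 4 elementary steps.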